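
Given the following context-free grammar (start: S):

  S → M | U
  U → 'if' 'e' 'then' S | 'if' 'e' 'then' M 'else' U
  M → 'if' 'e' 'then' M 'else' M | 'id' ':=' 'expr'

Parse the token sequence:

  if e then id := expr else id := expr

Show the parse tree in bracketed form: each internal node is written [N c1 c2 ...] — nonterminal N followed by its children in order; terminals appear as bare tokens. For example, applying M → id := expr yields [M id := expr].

S
M
if e then M else M
if e then id := expr else M
if e then id := expr else id := expr

[S [M if e then [M id := expr] else [M id := expr]]]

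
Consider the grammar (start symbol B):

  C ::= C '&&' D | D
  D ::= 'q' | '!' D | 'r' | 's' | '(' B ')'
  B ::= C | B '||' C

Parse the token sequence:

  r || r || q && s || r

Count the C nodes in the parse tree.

5

[B [B [B [B [C [D r]]] || [C [D r]]] || [C [C [D q]] && [D s]]] || [C [D r]]]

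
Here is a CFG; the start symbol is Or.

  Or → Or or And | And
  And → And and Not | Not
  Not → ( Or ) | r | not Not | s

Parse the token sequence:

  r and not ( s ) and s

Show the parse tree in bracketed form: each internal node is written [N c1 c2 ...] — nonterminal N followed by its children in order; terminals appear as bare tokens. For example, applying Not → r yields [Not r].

Or
And
And and Not
And and Not and Not
Not and Not and Not
r and Not and Not
r and not Not and Not
r and not ( Or ) and Not
r and not ( And ) and Not
r and not ( Not ) and Not
r and not ( s ) and Not
r and not ( s ) and s

[Or [And [And [And [Not r]] and [Not not [Not ( [Or [And [Not s]]] )]]] and [Not s]]]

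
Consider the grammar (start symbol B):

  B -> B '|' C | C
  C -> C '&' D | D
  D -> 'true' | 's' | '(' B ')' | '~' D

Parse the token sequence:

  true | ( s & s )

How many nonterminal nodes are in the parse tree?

11

[B [B [C [D true]]] | [C [D ( [B [C [C [D s]] & [D s]]] )]]]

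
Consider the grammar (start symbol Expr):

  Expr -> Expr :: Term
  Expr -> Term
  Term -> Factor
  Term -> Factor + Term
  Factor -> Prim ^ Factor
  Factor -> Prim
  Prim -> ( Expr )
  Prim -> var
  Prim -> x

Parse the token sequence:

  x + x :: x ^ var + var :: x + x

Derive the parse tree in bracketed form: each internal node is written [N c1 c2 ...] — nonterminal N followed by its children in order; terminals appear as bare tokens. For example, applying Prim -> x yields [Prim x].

Expr
Expr :: Term
Expr :: Term :: Term
Term :: Term :: Term
Factor + Term :: Term :: Term
Prim + Term :: Term :: Term
x + Term :: Term :: Term
x + Factor :: Term :: Term
x + Prim :: Term :: Term
x + x :: Term :: Term
x + x :: Factor + Term :: Term
x + x :: Prim ^ Factor + Term :: Term
x + x :: x ^ Factor + Term :: Term
x + x :: x ^ Prim + Term :: Term
x + x :: x ^ var + Term :: Term
x + x :: x ^ var + Factor :: Term
x + x :: x ^ var + Prim :: Term
x + x :: x ^ var + var :: Term
x + x :: x ^ var + var :: Factor + Term
x + x :: x ^ var + var :: Prim + Term
x + x :: x ^ var + var :: x + Term
x + x :: x ^ var + var :: x + Factor
x + x :: x ^ var + var :: x + Prim
x + x :: x ^ var + var :: x + x

[Expr [Expr [Expr [Term [Factor [Prim x]] + [Term [Factor [Prim x]]]]] :: [Term [Factor [Prim x] ^ [Factor [Prim var]]] + [Term [Factor [Prim var]]]]] :: [Term [Factor [Prim x]] + [Term [Factor [Prim x]]]]]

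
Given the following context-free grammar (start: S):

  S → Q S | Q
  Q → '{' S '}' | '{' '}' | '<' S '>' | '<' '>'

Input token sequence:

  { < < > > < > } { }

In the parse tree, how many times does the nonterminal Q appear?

[S [Q { [S [Q < [S [Q < >]] >] [S [Q < >]]] }] [S [Q { }]]]

5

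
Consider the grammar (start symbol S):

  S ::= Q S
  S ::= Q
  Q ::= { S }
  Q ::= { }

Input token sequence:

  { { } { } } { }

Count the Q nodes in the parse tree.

4

[S [Q { [S [Q { }] [S [Q { }]]] }] [S [Q { }]]]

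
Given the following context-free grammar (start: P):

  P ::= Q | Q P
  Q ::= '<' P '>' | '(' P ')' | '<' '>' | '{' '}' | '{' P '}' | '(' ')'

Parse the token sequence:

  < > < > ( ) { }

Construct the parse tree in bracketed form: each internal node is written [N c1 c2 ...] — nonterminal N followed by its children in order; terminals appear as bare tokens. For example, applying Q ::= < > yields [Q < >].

[P [Q < >] [P [Q < >] [P [Q ( )] [P [Q { }]]]]]

P
Q P
< > P
< > Q P
< > < > P
< > < > Q P
< > < > ( ) P
< > < > ( ) Q
< > < > ( ) { }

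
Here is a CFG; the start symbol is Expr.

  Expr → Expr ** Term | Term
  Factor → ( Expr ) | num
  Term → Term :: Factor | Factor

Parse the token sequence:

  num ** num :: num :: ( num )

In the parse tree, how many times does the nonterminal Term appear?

5

[Expr [Expr [Term [Factor num]]] ** [Term [Term [Term [Factor num]] :: [Factor num]] :: [Factor ( [Expr [Term [Factor num]]] )]]]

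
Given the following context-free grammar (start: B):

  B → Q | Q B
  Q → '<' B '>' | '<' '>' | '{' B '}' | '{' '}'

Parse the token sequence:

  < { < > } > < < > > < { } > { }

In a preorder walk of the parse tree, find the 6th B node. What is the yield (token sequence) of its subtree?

< { } > { }

[B [Q < [B [Q { [B [Q < >]] }]] >] [B [Q < [B [Q < >]] >] [B [Q < [B [Q { }]] >] [B [Q { }]]]]]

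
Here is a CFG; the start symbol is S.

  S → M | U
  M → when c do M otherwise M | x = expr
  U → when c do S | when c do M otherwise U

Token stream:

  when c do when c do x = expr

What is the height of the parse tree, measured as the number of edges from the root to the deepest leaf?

6

[S [U when c do [S [U when c do [S [M x = expr]]]]]]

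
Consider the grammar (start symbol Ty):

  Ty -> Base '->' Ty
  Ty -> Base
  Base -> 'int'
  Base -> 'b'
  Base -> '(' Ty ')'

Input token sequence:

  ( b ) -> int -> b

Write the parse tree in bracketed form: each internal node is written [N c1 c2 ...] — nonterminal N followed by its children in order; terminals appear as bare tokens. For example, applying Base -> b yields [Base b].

[Ty [Base ( [Ty [Base b]] )] -> [Ty [Base int] -> [Ty [Base b]]]]

Ty
Base -> Ty
( Ty ) -> Ty
( Base ) -> Ty
( b ) -> Ty
( b ) -> Base -> Ty
( b ) -> int -> Ty
( b ) -> int -> Base
( b ) -> int -> b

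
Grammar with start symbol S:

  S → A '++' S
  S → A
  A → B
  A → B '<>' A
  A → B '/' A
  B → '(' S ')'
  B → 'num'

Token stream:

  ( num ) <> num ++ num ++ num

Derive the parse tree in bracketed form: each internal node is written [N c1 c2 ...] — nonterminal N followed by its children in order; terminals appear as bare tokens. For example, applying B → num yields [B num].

[S [A [B ( [S [A [B num]]] )] <> [A [B num]]] ++ [S [A [B num]] ++ [S [A [B num]]]]]

S
A ++ S
B <> A ++ S
( S ) <> A ++ S
( A ) <> A ++ S
( B ) <> A ++ S
( num ) <> A ++ S
( num ) <> B ++ S
( num ) <> num ++ S
( num ) <> num ++ A ++ S
( num ) <> num ++ B ++ S
( num ) <> num ++ num ++ S
( num ) <> num ++ num ++ A
( num ) <> num ++ num ++ B
( num ) <> num ++ num ++ num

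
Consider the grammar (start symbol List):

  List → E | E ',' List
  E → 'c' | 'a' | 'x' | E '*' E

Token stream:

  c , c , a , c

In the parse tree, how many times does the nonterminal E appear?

4

[List [E c] , [List [E c] , [List [E a] , [List [E c]]]]]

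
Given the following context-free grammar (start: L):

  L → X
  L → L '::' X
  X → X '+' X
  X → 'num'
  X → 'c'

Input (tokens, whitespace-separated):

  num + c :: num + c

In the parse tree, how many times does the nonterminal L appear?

[L [L [X [X num] + [X c]]] :: [X [X num] + [X c]]]

2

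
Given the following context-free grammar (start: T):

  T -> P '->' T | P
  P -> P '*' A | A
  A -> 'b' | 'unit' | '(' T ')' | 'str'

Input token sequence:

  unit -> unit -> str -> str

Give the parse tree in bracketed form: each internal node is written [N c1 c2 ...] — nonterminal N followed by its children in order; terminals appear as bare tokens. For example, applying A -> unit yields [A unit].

[T [P [A unit]] -> [T [P [A unit]] -> [T [P [A str]] -> [T [P [A str]]]]]]

T
P -> T
A -> T
unit -> T
unit -> P -> T
unit -> A -> T
unit -> unit -> T
unit -> unit -> P -> T
unit -> unit -> A -> T
unit -> unit -> str -> T
unit -> unit -> str -> P
unit -> unit -> str -> A
unit -> unit -> str -> str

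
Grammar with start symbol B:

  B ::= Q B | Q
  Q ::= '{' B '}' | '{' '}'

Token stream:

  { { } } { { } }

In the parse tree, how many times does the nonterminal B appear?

4

[B [Q { [B [Q { }]] }] [B [Q { [B [Q { }]] }]]]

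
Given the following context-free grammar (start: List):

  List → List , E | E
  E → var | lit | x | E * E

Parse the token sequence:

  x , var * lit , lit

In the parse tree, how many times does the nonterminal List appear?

[List [List [List [E x]] , [E [E var] * [E lit]]] , [E lit]]

3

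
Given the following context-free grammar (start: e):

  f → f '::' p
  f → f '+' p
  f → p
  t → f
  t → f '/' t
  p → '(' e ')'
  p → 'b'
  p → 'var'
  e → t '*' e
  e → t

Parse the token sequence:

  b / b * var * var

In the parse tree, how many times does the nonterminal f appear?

[e [t [f [p b]] / [t [f [p b]]]] * [e [t [f [p var]]] * [e [t [f [p var]]]]]]

4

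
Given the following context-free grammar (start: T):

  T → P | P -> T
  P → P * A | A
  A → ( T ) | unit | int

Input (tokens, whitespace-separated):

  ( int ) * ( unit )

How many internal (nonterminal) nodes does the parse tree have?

11

[T [P [P [A ( [T [P [A int]]] )]] * [A ( [T [P [A unit]]] )]]]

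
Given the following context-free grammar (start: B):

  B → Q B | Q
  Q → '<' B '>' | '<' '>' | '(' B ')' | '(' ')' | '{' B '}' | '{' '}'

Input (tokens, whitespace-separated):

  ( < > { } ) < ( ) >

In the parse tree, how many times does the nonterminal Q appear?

[B [Q ( [B [Q < >] [B [Q { }]]] )] [B [Q < [B [Q ( )]] >]]]

5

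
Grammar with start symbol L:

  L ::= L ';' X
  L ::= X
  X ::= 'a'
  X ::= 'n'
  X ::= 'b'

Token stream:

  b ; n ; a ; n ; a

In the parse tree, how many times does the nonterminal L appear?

5

[L [L [L [L [L [X b]] ; [X n]] ; [X a]] ; [X n]] ; [X a]]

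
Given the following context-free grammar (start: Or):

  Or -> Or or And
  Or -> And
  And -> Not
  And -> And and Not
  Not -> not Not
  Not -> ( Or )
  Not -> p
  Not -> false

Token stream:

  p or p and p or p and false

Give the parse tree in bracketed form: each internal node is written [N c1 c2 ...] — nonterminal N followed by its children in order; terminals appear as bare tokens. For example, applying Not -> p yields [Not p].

[Or [Or [Or [And [Not p]]] or [And [And [Not p]] and [Not p]]] or [And [And [Not p]] and [Not false]]]

Or
Or or And
Or or And or And
And or And or And
Not or And or And
p or And or And
p or And and Not or And
p or Not and Not or And
p or p and Not or And
p or p and p or And
p or p and p or And and Not
p or p and p or Not and Not
p or p and p or p and Not
p or p and p or p and false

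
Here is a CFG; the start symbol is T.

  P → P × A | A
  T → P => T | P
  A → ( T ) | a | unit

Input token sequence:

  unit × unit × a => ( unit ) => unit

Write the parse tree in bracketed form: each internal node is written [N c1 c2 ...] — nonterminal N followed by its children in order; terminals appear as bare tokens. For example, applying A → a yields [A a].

[T [P [P [P [A unit]] × [A unit]] × [A a]] => [T [P [A ( [T [P [A unit]]] )]] => [T [P [A unit]]]]]

T
P => T
P × A => T
P × A × A => T
A × A × A => T
unit × A × A => T
unit × unit × A => T
unit × unit × a => T
unit × unit × a => P => T
unit × unit × a => A => T
unit × unit × a => ( T ) => T
unit × unit × a => ( P ) => T
unit × unit × a => ( A ) => T
unit × unit × a => ( unit ) => T
unit × unit × a => ( unit ) => P
unit × unit × a => ( unit ) => A
unit × unit × a => ( unit ) => unit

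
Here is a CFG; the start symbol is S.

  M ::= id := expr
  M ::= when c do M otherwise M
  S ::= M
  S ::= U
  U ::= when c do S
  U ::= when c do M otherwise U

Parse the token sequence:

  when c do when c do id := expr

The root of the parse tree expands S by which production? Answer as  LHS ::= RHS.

S ::= U

[S [U when c do [S [U when c do [S [M id := expr]]]]]]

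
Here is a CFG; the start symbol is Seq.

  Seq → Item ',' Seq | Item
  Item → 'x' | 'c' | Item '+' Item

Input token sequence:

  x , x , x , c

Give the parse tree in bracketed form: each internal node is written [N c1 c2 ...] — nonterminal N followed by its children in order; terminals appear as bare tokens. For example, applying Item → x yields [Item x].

[Seq [Item x] , [Seq [Item x] , [Seq [Item x] , [Seq [Item c]]]]]

Seq
Item , Seq
x , Seq
x , Item , Seq
x , x , Seq
x , x , Item , Seq
x , x , x , Seq
x , x , x , Item
x , x , x , c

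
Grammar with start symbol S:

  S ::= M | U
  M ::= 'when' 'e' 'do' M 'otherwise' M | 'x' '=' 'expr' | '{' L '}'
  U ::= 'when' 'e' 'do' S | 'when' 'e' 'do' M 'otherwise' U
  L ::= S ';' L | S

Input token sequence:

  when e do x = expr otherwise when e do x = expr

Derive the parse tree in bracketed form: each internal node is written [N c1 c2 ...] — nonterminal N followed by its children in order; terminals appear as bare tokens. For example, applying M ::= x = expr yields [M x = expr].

S
U
when e do M otherwise U
when e do x = expr otherwise U
when e do x = expr otherwise when e do S
when e do x = expr otherwise when e do M
when e do x = expr otherwise when e do x = expr

[S [U when e do [M x = expr] otherwise [U when e do [S [M x = expr]]]]]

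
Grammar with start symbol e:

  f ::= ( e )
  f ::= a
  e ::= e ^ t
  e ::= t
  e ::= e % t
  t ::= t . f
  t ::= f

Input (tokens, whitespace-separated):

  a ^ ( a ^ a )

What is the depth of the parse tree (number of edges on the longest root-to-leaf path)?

7

[e [e [t [f a]]] ^ [t [f ( [e [e [t [f a]]] ^ [t [f a]]] )]]]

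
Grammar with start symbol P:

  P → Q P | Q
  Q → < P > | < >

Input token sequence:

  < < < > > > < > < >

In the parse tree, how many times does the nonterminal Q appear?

5

[P [Q < [P [Q < [P [Q < >]] >]] >] [P [Q < >] [P [Q < >]]]]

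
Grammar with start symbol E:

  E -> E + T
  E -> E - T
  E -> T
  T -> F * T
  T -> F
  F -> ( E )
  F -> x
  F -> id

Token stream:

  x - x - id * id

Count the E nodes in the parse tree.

[E [E [E [T [F x]]] - [T [F x]]] - [T [F id] * [T [F id]]]]

3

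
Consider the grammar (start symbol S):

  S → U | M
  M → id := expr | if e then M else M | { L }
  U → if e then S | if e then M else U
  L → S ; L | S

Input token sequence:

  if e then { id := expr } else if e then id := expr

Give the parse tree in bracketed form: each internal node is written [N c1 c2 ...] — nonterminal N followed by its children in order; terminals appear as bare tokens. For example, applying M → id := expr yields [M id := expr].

S
U
if e then M else U
if e then { L } else U
if e then { S } else U
if e then { M } else U
if e then { id := expr } else U
if e then { id := expr } else if e then S
if e then { id := expr } else if e then M
if e then { id := expr } else if e then id := expr

[S [U if e then [M { [L [S [M id := expr]]] }] else [U if e then [S [M id := expr]]]]]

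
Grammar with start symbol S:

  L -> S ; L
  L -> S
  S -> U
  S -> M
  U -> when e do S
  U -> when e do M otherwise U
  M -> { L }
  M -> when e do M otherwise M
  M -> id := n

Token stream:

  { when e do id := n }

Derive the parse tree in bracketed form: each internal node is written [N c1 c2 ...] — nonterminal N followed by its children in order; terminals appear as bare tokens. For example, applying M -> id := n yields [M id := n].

[S [M { [L [S [U when e do [S [M id := n]]]]] }]]

S
M
{ L }
{ S }
{ U }
{ when e do S }
{ when e do M }
{ when e do id := n }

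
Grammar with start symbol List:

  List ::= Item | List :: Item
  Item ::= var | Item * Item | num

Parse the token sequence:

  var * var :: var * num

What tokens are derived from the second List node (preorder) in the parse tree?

var * var

[List [List [Item [Item var] * [Item var]]] :: [Item [Item var] * [Item num]]]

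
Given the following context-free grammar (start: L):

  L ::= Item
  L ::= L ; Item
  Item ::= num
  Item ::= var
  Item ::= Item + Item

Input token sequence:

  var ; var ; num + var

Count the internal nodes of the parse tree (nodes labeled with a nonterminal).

[L [L [L [Item var]] ; [Item var]] ; [Item [Item num] + [Item var]]]

8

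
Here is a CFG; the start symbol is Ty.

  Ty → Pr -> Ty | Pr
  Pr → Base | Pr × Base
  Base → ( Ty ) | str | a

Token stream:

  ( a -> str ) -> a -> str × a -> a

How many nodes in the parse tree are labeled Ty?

[Ty [Pr [Base ( [Ty [Pr [Base a]] -> [Ty [Pr [Base str]]]] )]] -> [Ty [Pr [Base a]] -> [Ty [Pr [Pr [Base str]] × [Base a]] -> [Ty [Pr [Base a]]]]]]

6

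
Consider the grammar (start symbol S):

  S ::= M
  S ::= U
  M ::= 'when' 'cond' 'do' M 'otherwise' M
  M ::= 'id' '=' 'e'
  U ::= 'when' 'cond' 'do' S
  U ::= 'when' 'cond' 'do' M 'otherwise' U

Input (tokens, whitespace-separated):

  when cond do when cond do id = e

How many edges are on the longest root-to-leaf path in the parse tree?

6

[S [U when cond do [S [U when cond do [S [M id = e]]]]]]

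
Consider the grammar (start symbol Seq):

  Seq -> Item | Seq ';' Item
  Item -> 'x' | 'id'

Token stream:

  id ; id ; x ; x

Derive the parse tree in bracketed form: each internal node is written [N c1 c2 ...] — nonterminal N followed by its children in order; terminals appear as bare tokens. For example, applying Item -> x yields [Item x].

[Seq [Seq [Seq [Seq [Item id]] ; [Item id]] ; [Item x]] ; [Item x]]

Seq
Seq ; Item
Seq ; Item ; Item
Seq ; Item ; Item ; Item
Item ; Item ; Item ; Item
id ; Item ; Item ; Item
id ; id ; Item ; Item
id ; id ; x ; Item
id ; id ; x ; x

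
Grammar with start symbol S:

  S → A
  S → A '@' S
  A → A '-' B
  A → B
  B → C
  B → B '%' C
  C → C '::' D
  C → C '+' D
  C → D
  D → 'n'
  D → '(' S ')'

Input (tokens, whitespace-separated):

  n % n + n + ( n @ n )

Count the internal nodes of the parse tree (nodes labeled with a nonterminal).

[S [A [B [B [C [D n]]] % [C [C [C [D n]] + [D n]] + [D ( [S [A [B [C [D n]]]] @ [S [A [B [C [D n]]]]]] )]]]]]

22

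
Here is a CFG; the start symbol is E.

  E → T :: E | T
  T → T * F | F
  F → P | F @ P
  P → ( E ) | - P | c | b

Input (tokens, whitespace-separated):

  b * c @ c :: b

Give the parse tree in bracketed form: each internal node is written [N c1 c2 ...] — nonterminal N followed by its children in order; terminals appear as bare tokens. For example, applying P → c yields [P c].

[E [T [T [F [P b]]] * [F [F [P c]] @ [P c]]] :: [E [T [F [P b]]]]]

E
T :: E
T * F :: E
F * F :: E
P * F :: E
b * F :: E
b * F @ P :: E
b * P @ P :: E
b * c @ P :: E
b * c @ c :: E
b * c @ c :: T
b * c @ c :: F
b * c @ c :: P
b * c @ c :: b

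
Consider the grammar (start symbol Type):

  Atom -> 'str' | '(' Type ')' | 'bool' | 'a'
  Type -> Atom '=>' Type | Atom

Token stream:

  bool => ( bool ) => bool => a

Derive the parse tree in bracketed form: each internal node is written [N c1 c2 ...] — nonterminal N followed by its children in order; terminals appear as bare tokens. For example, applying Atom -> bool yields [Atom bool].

Type
Atom => Type
bool => Type
bool => Atom => Type
bool => ( Type ) => Type
bool => ( Atom ) => Type
bool => ( bool ) => Type
bool => ( bool ) => Atom => Type
bool => ( bool ) => bool => Type
bool => ( bool ) => bool => Atom
bool => ( bool ) => bool => a

[Type [Atom bool] => [Type [Atom ( [Type [Atom bool]] )] => [Type [Atom bool] => [Type [Atom a]]]]]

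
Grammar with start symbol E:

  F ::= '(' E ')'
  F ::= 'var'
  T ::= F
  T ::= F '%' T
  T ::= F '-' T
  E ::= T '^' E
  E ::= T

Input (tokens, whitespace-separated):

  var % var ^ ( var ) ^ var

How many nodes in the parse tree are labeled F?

5

[E [T [F var] % [T [F var]]] ^ [E [T [F ( [E [T [F var]]] )]] ^ [E [T [F var]]]]]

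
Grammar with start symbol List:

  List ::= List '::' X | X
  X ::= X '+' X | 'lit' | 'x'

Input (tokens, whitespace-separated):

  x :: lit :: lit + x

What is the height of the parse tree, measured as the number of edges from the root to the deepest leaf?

[List [List [List [X x]] :: [X lit]] :: [X [X lit] + [X x]]]

4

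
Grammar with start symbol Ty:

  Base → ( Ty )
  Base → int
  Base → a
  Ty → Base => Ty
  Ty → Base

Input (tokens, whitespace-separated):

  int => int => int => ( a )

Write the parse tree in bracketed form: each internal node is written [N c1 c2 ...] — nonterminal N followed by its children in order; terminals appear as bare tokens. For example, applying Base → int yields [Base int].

Ty
Base => Ty
int => Ty
int => Base => Ty
int => int => Ty
int => int => Base => Ty
int => int => int => Ty
int => int => int => Base
int => int => int => ( Ty )
int => int => int => ( Base )
int => int => int => ( a )

[Ty [Base int] => [Ty [Base int] => [Ty [Base int] => [Ty [Base ( [Ty [Base a]] )]]]]]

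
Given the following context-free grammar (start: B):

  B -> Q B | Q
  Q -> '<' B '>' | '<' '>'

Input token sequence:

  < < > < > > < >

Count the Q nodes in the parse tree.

4

[B [Q < [B [Q < >] [B [Q < >]]] >] [B [Q < >]]]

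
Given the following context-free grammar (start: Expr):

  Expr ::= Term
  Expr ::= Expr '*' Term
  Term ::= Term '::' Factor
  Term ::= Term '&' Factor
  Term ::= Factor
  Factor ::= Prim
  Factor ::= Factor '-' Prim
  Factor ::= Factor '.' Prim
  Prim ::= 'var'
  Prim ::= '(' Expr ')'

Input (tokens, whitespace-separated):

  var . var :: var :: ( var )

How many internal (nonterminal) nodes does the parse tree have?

16

[Expr [Term [Term [Term [Factor [Factor [Prim var]] . [Prim var]]] :: [Factor [Prim var]]] :: [Factor [Prim ( [Expr [Term [Factor [Prim var]]]] )]]]]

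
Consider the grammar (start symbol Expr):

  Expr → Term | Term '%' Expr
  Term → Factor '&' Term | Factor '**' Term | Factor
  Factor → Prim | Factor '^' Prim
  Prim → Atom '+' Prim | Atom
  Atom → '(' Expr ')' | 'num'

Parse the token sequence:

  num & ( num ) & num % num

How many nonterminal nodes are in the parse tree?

23

[Expr [Term [Factor [Prim [Atom num]]] & [Term [Factor [Prim [Atom ( [Expr [Term [Factor [Prim [Atom num]]]]] )]]] & [Term [Factor [Prim [Atom num]]]]]] % [Expr [Term [Factor [Prim [Atom num]]]]]]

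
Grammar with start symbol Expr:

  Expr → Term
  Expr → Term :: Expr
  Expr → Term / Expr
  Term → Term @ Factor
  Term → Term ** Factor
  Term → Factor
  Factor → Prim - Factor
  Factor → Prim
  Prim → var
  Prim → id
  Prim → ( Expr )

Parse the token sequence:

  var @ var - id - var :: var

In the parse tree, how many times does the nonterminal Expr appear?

[Expr [Term [Term [Factor [Prim var]]] @ [Factor [Prim var] - [Factor [Prim id] - [Factor [Prim var]]]]] :: [Expr [Term [Factor [Prim var]]]]]

2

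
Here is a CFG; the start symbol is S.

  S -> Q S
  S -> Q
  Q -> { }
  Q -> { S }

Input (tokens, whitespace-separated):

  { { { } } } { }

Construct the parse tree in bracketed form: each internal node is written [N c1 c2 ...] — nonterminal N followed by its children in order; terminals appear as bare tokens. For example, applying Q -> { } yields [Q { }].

S
Q S
{ S } S
{ Q } S
{ { S } } S
{ { Q } } S
{ { { } } } S
{ { { } } } Q
{ { { } } } { }

[S [Q { [S [Q { [S [Q { }]] }]] }] [S [Q { }]]]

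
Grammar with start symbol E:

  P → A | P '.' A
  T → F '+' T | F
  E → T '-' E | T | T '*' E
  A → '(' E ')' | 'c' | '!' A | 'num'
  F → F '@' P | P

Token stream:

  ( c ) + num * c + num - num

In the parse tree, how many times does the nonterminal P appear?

[E [T [F [P [A ( [E [T [F [P [A c]]]]] )]]] + [T [F [P [A num]]]]] * [E [T [F [P [A c]]] + [T [F [P [A num]]]]] - [E [T [F [P [A num]]]]]]]

6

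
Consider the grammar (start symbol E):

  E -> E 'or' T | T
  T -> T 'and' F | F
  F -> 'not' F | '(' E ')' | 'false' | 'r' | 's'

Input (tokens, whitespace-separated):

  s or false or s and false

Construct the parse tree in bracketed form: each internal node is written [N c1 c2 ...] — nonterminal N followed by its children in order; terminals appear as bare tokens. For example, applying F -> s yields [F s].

[E [E [E [T [F s]]] or [T [F false]]] or [T [T [F s]] and [F false]]]

E
E or T
E or T or T
T or T or T
F or T or T
s or T or T
s or F or T
s or false or T
s or false or T and F
s or false or F and F
s or false or s and F
s or false or s and false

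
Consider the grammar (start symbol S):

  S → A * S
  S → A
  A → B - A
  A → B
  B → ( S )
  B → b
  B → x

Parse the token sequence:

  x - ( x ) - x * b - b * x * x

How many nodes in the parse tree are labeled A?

8

[S [A [B x] - [A [B ( [S [A [B x]]] )] - [A [B x]]]] * [S [A [B b] - [A [B b]]] * [S [A [B x]] * [S [A [B x]]]]]]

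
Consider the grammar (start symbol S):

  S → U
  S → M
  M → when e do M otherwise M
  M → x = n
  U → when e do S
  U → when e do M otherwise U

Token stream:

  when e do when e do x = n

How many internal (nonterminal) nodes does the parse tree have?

[S [U when e do [S [U when e do [S [M x = n]]]]]]

6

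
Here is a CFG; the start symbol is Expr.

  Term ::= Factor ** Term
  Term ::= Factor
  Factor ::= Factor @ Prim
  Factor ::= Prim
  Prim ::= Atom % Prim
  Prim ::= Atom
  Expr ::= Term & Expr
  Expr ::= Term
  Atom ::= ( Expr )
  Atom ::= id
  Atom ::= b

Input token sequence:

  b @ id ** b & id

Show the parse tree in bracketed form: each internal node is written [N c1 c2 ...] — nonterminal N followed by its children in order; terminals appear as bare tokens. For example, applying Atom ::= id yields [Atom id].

[Expr [Term [Factor [Factor [Prim [Atom b]]] @ [Prim [Atom id]]] ** [Term [Factor [Prim [Atom b]]]]] & [Expr [Term [Factor [Prim [Atom id]]]]]]

Expr
Term & Expr
Factor ** Term & Expr
Factor @ Prim ** Term & Expr
Prim @ Prim ** Term & Expr
Atom @ Prim ** Term & Expr
b @ Prim ** Term & Expr
b @ Atom ** Term & Expr
b @ id ** Term & Expr
b @ id ** Factor & Expr
b @ id ** Prim & Expr
b @ id ** Atom & Expr
b @ id ** b & Expr
b @ id ** b & Term
b @ id ** b & Factor
b @ id ** b & Prim
b @ id ** b & Atom
b @ id ** b & id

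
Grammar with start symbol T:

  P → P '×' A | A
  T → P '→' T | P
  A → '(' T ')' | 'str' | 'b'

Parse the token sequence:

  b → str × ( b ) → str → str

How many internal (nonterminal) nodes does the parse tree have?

17

[T [P [A b]] → [T [P [P [A str]] × [A ( [T [P [A b]]] )]] → [T [P [A str]] → [T [P [A str]]]]]]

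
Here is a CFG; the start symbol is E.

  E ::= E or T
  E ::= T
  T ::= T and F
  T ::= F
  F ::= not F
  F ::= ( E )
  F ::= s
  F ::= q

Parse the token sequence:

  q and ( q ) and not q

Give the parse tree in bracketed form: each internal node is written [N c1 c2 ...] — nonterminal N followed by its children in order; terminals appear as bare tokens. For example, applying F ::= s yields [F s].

E
T
T and F
T and F and F
F and F and F
q and F and F
q and ( E ) and F
q and ( T ) and F
q and ( F ) and F
q and ( q ) and F
q and ( q ) and not F
q and ( q ) and not q

[E [T [T [T [F q]] and [F ( [E [T [F q]]] )]] and [F not [F q]]]]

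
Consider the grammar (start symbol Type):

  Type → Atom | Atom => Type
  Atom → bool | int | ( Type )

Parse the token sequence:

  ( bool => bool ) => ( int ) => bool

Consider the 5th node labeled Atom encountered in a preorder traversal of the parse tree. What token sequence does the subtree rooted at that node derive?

[Type [Atom ( [Type [Atom bool] => [Type [Atom bool]]] )] => [Type [Atom ( [Type [Atom int]] )] => [Type [Atom bool]]]]

int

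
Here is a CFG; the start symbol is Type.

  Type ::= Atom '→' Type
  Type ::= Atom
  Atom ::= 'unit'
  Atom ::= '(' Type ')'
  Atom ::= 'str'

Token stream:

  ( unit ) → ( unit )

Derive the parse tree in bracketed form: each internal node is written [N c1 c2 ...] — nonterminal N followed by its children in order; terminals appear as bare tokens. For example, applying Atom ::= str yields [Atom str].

[Type [Atom ( [Type [Atom unit]] )] → [Type [Atom ( [Type [Atom unit]] )]]]

Type
Atom → Type
( Type ) → Type
( Atom ) → Type
( unit ) → Type
( unit ) → Atom
( unit ) → ( Type )
( unit ) → ( Atom )
( unit ) → ( unit )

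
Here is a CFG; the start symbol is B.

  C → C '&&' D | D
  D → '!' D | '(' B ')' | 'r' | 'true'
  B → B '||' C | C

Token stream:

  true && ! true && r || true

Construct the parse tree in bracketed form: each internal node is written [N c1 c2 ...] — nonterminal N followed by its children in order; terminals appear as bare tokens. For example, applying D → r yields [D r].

B
B || C
C || C
C && D || C
C && D && D || C
D && D && D || C
true && D && D || C
true && ! D && D || C
true && ! true && D || C
true && ! true && r || C
true && ! true && r || D
true && ! true && r || true

[B [B [C [C [C [D true]] && [D ! [D true]]] && [D r]]] || [C [D true]]]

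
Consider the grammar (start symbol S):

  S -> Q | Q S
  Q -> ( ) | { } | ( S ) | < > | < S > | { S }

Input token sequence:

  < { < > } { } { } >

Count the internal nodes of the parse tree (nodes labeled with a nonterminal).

10

[S [Q < [S [Q { [S [Q < >]] }] [S [Q { }] [S [Q { }]]]] >]]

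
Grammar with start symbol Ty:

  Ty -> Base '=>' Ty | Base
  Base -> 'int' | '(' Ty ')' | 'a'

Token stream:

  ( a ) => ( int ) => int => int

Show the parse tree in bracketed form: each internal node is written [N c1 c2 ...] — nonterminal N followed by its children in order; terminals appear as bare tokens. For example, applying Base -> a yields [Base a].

Ty
Base => Ty
( Ty ) => Ty
( Base ) => Ty
( a ) => Ty
( a ) => Base => Ty
( a ) => ( Ty ) => Ty
( a ) => ( Base ) => Ty
( a ) => ( int ) => Ty
( a ) => ( int ) => Base => Ty
( a ) => ( int ) => int => Ty
( a ) => ( int ) => int => Base
( a ) => ( int ) => int => int

[Ty [Base ( [Ty [Base a]] )] => [Ty [Base ( [Ty [Base int]] )] => [Ty [Base int] => [Ty [Base int]]]]]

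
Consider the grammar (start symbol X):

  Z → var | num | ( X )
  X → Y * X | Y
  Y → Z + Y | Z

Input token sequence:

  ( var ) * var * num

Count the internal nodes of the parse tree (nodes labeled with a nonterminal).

[X [Y [Z ( [X [Y [Z var]]] )]] * [X [Y [Z var]] * [X [Y [Z num]]]]]

12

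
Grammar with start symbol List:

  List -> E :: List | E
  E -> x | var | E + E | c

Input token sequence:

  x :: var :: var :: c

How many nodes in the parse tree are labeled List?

4

[List [E x] :: [List [E var] :: [List [E var] :: [List [E c]]]]]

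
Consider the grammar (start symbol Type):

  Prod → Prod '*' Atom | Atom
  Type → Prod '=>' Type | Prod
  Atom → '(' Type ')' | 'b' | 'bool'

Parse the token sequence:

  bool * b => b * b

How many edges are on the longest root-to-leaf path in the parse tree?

[Type [Prod [Prod [Atom bool]] * [Atom b]] => [Type [Prod [Prod [Atom b]] * [Atom b]]]]

5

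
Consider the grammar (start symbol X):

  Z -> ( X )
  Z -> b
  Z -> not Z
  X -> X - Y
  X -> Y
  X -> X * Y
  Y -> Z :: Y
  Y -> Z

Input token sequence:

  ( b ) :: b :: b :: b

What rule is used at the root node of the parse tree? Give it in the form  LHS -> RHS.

X -> Y

[X [Y [Z ( [X [Y [Z b]]] )] :: [Y [Z b] :: [Y [Z b] :: [Y [Z b]]]]]]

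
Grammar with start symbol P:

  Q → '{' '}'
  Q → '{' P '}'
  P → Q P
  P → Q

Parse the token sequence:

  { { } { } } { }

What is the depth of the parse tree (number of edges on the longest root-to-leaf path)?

[P [Q { [P [Q { }] [P [Q { }]]] }] [P [Q { }]]]

5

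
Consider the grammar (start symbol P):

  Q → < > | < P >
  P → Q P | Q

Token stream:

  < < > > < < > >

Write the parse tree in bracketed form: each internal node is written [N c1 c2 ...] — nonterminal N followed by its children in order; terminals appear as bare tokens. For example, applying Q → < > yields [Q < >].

P
Q P
< P > P
< Q > P
< < > > P
< < > > Q
< < > > < P >
< < > > < Q >
< < > > < < > >

[P [Q < [P [Q < >]] >] [P [Q < [P [Q < >]] >]]]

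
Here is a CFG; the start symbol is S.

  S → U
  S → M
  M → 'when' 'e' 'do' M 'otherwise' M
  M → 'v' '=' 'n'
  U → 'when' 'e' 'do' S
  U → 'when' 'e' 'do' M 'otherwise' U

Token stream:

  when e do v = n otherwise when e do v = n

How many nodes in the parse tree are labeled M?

[S [U when e do [M v = n] otherwise [U when e do [S [M v = n]]]]]

2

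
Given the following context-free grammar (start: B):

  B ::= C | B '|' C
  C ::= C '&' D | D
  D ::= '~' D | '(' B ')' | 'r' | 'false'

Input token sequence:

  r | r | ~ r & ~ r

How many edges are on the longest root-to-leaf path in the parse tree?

[B [B [B [C [D r]]] | [C [D r]]] | [C [C [D ~ [D r]]] & [D ~ [D r]]]]

5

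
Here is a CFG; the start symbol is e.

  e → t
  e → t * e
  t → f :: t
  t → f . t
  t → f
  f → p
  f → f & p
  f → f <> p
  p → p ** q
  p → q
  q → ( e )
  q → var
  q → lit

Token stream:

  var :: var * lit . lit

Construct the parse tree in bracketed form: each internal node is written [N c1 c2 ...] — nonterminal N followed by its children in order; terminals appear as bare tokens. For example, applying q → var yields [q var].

[e [t [f [p [q var]]] :: [t [f [p [q var]]]]] * [e [t [f [p [q lit]]] . [t [f [p [q lit]]]]]]]

e
t * e
f :: t * e
p :: t * e
q :: t * e
var :: t * e
var :: f * e
var :: p * e
var :: q * e
var :: var * e
var :: var * t
var :: var * f . t
var :: var * p . t
var :: var * q . t
var :: var * lit . t
var :: var * lit . f
var :: var * lit . p
var :: var * lit . q
var :: var * lit . lit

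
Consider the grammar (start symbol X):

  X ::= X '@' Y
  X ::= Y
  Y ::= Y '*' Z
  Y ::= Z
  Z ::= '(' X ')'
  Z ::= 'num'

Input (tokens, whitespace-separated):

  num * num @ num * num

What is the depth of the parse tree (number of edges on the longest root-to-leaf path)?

5

[X [X [Y [Y [Z num]] * [Z num]]] @ [Y [Y [Z num]] * [Z num]]]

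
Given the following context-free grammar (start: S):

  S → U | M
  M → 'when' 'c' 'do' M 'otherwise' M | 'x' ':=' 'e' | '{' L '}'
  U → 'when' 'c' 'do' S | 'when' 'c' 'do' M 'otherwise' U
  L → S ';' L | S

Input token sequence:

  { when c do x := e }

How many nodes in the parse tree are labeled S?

[S [M { [L [S [U when c do [S [M x := e]]]]] }]]

3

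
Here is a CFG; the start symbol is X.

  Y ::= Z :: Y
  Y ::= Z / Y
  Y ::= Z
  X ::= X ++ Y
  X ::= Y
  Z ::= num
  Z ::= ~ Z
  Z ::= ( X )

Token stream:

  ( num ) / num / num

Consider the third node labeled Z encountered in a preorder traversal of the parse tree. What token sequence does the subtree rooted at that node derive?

[X [Y [Z ( [X [Y [Z num]]] )] / [Y [Z num] / [Y [Z num]]]]]

num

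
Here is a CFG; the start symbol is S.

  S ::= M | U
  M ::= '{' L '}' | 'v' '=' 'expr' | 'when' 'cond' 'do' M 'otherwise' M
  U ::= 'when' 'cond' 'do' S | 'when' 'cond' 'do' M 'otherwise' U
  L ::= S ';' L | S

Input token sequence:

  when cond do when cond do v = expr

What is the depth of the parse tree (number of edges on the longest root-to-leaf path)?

[S [U when cond do [S [U when cond do [S [M v = expr]]]]]]

6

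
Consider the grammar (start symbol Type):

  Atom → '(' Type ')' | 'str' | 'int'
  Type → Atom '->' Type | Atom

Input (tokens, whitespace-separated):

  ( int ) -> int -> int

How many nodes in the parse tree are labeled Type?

[Type [Atom ( [Type [Atom int]] )] -> [Type [Atom int] -> [Type [Atom int]]]]

4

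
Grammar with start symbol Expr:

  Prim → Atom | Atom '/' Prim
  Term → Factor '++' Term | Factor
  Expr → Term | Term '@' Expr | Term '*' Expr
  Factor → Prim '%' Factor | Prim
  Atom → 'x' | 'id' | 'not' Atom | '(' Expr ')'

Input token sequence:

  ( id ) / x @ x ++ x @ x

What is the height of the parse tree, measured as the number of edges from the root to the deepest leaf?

10

[Expr [Term [Factor [Prim [Atom ( [Expr [Term [Factor [Prim [Atom id]]]]] )] / [Prim [Atom x]]]]] @ [Expr [Term [Factor [Prim [Atom x]]] ++ [Term [Factor [Prim [Atom x]]]]] @ [Expr [Term [Factor [Prim [Atom x]]]]]]]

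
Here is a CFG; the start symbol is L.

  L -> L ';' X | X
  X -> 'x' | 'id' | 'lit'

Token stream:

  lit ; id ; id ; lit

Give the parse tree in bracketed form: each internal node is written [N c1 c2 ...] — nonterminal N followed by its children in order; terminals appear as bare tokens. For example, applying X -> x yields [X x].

L
L ; X
L ; X ; X
L ; X ; X ; X
X ; X ; X ; X
lit ; X ; X ; X
lit ; id ; X ; X
lit ; id ; id ; X
lit ; id ; id ; lit

[L [L [L [L [X lit]] ; [X id]] ; [X id]] ; [X lit]]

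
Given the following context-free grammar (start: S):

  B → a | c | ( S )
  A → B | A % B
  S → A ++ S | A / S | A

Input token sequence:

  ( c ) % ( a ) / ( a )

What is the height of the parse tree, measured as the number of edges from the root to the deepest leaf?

7

[S [A [A [B ( [S [A [B c]]] )]] % [B ( [S [A [B a]]] )]] / [S [A [B ( [S [A [B a]]] )]]]]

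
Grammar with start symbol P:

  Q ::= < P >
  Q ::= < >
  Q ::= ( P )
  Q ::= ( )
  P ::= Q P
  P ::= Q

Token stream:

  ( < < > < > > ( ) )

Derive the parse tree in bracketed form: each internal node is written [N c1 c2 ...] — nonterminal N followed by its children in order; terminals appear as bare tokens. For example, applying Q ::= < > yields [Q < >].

P
Q
( P )
( Q P )
( < P > P )
( < Q P > P )
( < < > P > P )
( < < > Q > P )
( < < > < > > P )
( < < > < > > Q )
( < < > < > > ( ) )

[P [Q ( [P [Q < [P [Q < >] [P [Q < >]]] >] [P [Q ( )]]] )]]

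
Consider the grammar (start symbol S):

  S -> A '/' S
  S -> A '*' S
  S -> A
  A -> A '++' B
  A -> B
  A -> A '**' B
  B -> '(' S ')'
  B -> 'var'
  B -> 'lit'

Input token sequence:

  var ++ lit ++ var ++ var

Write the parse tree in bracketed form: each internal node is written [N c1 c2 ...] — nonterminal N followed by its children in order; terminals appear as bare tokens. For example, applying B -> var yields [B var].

S
A
A ++ B
A ++ B ++ B
A ++ B ++ B ++ B
B ++ B ++ B ++ B
var ++ B ++ B ++ B
var ++ lit ++ B ++ B
var ++ lit ++ var ++ B
var ++ lit ++ var ++ var

[S [A [A [A [A [B var]] ++ [B lit]] ++ [B var]] ++ [B var]]]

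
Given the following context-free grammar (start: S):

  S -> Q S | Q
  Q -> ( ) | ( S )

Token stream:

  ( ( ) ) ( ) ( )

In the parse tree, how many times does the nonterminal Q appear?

[S [Q ( [S [Q ( )]] )] [S [Q ( )] [S [Q ( )]]]]

4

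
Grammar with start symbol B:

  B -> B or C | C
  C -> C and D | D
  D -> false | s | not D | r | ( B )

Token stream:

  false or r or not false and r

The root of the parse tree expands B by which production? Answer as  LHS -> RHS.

[B [B [B [C [D false]]] or [C [D r]]] or [C [C [D not [D false]]] and [D r]]]

B -> B or C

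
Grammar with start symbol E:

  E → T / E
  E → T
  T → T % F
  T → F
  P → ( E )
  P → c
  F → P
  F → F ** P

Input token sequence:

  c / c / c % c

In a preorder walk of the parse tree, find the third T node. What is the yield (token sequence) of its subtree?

c % c

[E [T [F [P c]]] / [E [T [F [P c]]] / [E [T [T [F [P c]]] % [F [P c]]]]]]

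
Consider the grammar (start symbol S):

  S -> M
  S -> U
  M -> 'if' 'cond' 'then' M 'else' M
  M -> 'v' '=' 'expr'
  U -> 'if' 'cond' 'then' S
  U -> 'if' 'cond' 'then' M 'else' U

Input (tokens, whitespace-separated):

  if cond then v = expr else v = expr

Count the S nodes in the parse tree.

1

[S [M if cond then [M v = expr] else [M v = expr]]]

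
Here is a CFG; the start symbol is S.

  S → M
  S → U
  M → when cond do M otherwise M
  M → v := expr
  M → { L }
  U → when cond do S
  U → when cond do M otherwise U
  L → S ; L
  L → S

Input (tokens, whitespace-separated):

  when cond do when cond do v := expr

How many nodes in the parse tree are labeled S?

[S [U when cond do [S [U when cond do [S [M v := expr]]]]]]

3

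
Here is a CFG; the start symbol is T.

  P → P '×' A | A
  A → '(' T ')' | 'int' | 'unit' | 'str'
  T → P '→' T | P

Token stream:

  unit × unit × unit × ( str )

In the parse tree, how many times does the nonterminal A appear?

5

[T [P [P [P [P [A unit]] × [A unit]] × [A unit]] × [A ( [T [P [A str]]] )]]]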